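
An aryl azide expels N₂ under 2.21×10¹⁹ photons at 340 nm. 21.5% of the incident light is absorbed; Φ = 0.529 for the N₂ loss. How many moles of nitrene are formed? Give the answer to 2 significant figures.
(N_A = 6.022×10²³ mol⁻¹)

4.2×10⁻⁶ mol

Moles of photons: 2.21×10¹⁹ / 6.022×10²³ = 3.670×10⁻⁵ mol.
Photons absorbed: 0.215 × 3.670×10⁻⁵ = 7.891×10⁻⁶ mol.
Product: Φ × n_abs = 0.529 × 7.891×10⁻⁶ = 4.174×10⁻⁶ mol.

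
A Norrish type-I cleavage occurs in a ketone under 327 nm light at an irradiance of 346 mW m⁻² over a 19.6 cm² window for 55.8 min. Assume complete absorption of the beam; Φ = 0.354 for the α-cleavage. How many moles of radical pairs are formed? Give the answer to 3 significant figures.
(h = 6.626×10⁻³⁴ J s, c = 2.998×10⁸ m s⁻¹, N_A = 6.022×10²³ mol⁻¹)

Photon energy at 327 nm: hc/λ = (6.626×10⁻³⁴)(2.998×10⁸)/(327×10⁻⁹) = 6.075×10⁻¹⁹ J.
Energy delivered: (346 mW m⁻²)(19.6×10⁻⁴ m²)(3348 s) = 2.270 J.
Photons incident: 2.270 / 6.075×10⁻¹⁹ = 3.737×10¹⁸, i.e. 3.737×10¹⁸/6.022×10²³ = 6.206×10⁻⁶ mol.
Product: Φ × n_abs = 0.354 × 6.206×10⁻⁶ = 2.197×10⁻⁶ mol.

2.20×10⁻⁶ mol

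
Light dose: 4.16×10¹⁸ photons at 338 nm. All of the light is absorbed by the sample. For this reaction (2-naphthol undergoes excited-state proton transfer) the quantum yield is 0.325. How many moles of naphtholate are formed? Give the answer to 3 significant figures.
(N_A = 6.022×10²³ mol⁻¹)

2.25×10⁻⁶ mol

Moles of photons: 4.16×10¹⁸ / 6.022×10²³ = 6.908×10⁻⁶ mol.
Product: Φ × n_abs = 0.325 × 6.908×10⁻⁶ = 2.245×10⁻⁶ mol.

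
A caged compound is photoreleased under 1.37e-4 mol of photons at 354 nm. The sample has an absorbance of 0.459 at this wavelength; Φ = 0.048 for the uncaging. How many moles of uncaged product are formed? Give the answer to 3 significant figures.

Fraction absorbed: 1 − 10^(−0.459) = 0.6525.
Photons absorbed: 0.6525 × 1.37e-4 = 8.939e-5 mol.
Product: Φ × n_abs = 0.048 × 8.939e-5 = 4.291e-6 mol.

4.29e-6 mol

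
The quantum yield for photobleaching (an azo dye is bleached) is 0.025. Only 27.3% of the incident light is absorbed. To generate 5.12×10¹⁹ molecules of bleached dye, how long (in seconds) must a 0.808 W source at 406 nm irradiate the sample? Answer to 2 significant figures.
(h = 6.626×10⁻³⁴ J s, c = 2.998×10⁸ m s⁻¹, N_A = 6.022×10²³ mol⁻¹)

Product: 5.12×10¹⁹ / 6.022×10²³ = 8.502×10⁻⁵ mol.
Photons that must be absorbed: 8.502×10⁻⁵ / 0.025 = 0.003401 mol.
Incident photons needed: 0.003401 / 0.273 = 0.01246 mol.
Photon energy: hc/λ = 4.893×10⁻¹⁹ J; per mole, 2.947×10⁵ J mol⁻¹.
Energy required: 0.01246 × 2.947×10⁵ = 3672 J.
Time: 3672 J / 0.808 W = 4500 s.

t ≈ 4500 s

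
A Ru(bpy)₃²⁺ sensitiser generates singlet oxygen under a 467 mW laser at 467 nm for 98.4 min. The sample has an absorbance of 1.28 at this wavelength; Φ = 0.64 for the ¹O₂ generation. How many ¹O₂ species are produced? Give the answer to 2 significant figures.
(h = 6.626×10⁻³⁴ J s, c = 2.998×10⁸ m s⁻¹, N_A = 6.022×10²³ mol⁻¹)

3.9×10²¹ species

Photon energy at 467 nm: hc/λ = (6.626×10⁻³⁴)(2.998×10⁸)/(467×10⁻⁹) = 4.254×10⁻¹⁹ J.
Energy delivered: (467 mW)(5904 s) = 2757 J.
Photons incident: 2757 / 4.254×10⁻¹⁹ = 6.481×10²¹, i.e. 6.481×10²¹/6.022×10²³ = 0.01076 mol.
Fraction absorbed: 1 − 10^(−1.28) = 0.9475.
Photons absorbed: 0.9475 × 0.01076 = 0.01020 mol.
Product: Φ × n_abs = 0.64 × 0.01020 = 0.006528 mol.
As a count: 0.006528 × 6.022×10²³ = 3.9×10²¹.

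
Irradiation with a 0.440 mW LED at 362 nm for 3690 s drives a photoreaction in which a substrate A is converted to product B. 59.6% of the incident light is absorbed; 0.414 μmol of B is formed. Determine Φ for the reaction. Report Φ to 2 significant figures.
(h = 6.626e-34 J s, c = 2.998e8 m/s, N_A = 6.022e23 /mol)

Product: 0.414 μmol = 4.14e-7 mol.
Photon energy at 362 nm: hc/λ = (6.626e-34)(2.998e8)/(362e-9) = 5.487e-19 J.
Energy delivered: (0.440 mW)(3690 s) = 1.624 J.
Photons incident: 1.624 / 5.487e-19 = 2.960e18, i.e. 2.960e18/6.022e23 = 4.915e-6 mol.
Photons absorbed: 0.596 × 4.915e-6 = 2.929e-6 mol.
Φ = 4.14e-7 mol / 2.929e-6 mol photons = 0.14.

Φ = 0.14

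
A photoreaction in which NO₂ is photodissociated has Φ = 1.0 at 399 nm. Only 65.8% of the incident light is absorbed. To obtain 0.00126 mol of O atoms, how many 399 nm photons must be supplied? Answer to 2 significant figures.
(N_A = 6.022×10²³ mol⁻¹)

1.2×10²¹ photons

Photons that must be absorbed: 0.00126 / 1.0 = 0.001260 mol.
Incident photons needed: 0.001260 / 0.658 = 0.001915 mol.
Photon count: 0.001915 × 6.022×10²³ = 1.2×10²¹.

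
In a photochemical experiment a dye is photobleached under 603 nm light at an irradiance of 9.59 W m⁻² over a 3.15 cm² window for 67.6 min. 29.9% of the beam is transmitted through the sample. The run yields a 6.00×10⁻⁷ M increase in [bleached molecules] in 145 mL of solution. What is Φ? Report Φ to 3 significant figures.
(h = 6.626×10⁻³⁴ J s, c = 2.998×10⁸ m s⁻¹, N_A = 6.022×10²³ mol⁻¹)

Φ = 0.00201

Product: (6.00×10⁻⁷ M)(0.145 L) = 8.700×10⁻⁸ mol.
Photon energy at 603 nm: hc/λ = (6.626×10⁻³⁴)(2.998×10⁸)/(603×10⁻⁹) = 3.294×10⁻¹⁹ J.
Energy delivered: (9.59 W m⁻²)(3.15×10⁻⁴ m²)(4056 s) = 12.25 J.
Photons incident: 12.25 / 3.294×10⁻¹⁹ = 3.719×10¹⁹, i.e. 3.719×10¹⁹/6.022×10²³ = 6.176×10⁻⁵ mol.
Fraction absorbed: 1 − 29.9/100 = 0.7010.
Photons absorbed: 0.7010 × 6.176×10⁻⁵ = 4.329×10⁻⁵ mol.
Φ = 8.700×10⁻⁸ mol / 4.329×10⁻⁵ mol photons = 0.00201.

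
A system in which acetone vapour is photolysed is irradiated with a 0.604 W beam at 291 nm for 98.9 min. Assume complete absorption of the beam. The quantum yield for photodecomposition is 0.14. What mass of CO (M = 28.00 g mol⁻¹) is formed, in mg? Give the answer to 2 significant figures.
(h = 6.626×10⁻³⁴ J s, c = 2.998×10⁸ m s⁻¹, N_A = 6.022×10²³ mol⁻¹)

Photon energy at 291 nm: hc/λ = (6.626×10⁻³⁴)(2.998×10⁸)/(291×10⁻⁹) = 6.826×10⁻¹⁹ J.
Energy delivered: (0.604 W)(5934 s) = 3584 J.
Photons incident: 3584 / 6.826×10⁻¹⁹ = 5.251×10²¹, i.e. 5.251×10²¹/6.022×10²³ = 0.008720 mol.
Product: Φ × n_abs = 0.14 × 0.008720 = 0.001221 mol.
Mass: 0.001221 × 28.00 = 0.03419 g = 34 mg.

34 mg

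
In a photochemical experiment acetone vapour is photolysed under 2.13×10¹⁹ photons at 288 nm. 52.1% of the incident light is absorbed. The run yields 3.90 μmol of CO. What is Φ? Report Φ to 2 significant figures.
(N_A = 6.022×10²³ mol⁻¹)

Φ = 0.21

Product: 3.90 μmol = 3.90×10⁻⁶ mol.
Moles of photons: 2.13×10¹⁹ / 6.022×10²³ = 3.537×10⁻⁵ mol.
Photons absorbed: 0.521 × 3.537×10⁻⁵ = 1.843×10⁻⁵ mol.
Φ = 3.90×10⁻⁶ mol / 1.843×10⁻⁵ mol photons = 0.21.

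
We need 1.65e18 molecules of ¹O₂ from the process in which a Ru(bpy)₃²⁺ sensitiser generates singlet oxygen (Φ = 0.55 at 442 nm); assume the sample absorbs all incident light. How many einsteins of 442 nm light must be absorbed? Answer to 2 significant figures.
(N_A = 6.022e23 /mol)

5.0e-6 einstein

Product: 1.65e18 / 6.022e23 = 2.740e-6 mol.
Photons that must be absorbed: 2.740e-6 / 0.55 = 4.982e-6 mol.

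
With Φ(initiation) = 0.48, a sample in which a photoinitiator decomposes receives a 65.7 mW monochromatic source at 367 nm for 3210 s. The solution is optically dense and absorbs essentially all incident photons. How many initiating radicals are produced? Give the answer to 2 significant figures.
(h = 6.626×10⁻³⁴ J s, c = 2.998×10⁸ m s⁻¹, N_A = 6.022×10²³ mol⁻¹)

1.9×10²⁰ initiating radicals

Photon energy at 367 nm: hc/λ = (6.626×10⁻³⁴)(2.998×10⁸)/(367×10⁻⁹) = 5.413×10⁻¹⁹ J.
Energy delivered: (65.7 mW)(3210 s) = 210.9 J.
Photons incident: 210.9 / 5.413×10⁻¹⁹ = 3.896×10²⁰, i.e. 3.896×10²⁰/6.022×10²³ = 6.470×10⁻⁴ mol.
Product: Φ × n_abs = 0.48 × 6.470×10⁻⁴ = 3.106×10⁻⁴ mol.
As a count: 3.106×10⁻⁴ × 6.022×10²³ = 1.9×10²⁰.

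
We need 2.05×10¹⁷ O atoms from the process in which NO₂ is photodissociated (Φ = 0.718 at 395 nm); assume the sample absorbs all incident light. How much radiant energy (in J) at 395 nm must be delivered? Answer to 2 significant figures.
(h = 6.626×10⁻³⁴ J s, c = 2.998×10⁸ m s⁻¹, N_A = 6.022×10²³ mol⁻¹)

0.14 J

Product: 2.05×10¹⁷ / 6.022×10²³ = 3.404×10⁻⁷ mol.
Photons that must be absorbed: 3.404×10⁻⁷ / 0.718 = 4.741×10⁻⁷ mol.
Photon energy: hc/λ = 5.029×10⁻¹⁹ J; per mole, 3.028×10⁵ J mol⁻¹.
Energy required: 4.741×10⁻⁷ × 3.028×10⁵ = 0.14 J.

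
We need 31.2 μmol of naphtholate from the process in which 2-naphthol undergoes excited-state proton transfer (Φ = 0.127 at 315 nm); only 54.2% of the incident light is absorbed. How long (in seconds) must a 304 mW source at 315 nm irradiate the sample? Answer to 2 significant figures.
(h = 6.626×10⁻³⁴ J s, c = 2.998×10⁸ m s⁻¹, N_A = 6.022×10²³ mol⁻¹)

t ≈ 570 s

Product: 31.2 μmol = 3.12×10⁻⁵ mol.
Photons that must be absorbed: 3.12×10⁻⁵ / 0.127 = 2.457×10⁻⁴ mol.
Incident photons needed: 2.457×10⁻⁴ / 0.542 = 4.533×10⁻⁴ mol.
Photon energy: hc/λ = 6.306×10⁻¹⁹ J; per mole, 3.797×10⁵ J mol⁻¹.
Energy required: 4.533×10⁻⁴ × 3.797×10⁵ = 172.1 J.
Time: 172.1 J / 0.304 W = 570 s.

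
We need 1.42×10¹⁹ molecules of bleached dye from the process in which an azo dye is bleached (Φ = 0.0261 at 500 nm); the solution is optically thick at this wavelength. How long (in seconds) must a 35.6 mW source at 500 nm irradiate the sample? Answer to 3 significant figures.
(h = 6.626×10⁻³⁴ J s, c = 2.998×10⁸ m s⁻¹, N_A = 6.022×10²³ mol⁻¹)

t ≈ 6070 s

Product: 1.42×10¹⁹ / 6.022×10²³ = 2.358×10⁻⁵ mol.
Photons that must be absorbed: 2.358×10⁻⁵ / 0.0261 = 9.034×10⁻⁴ mol.
Photon energy: hc/λ = 3.973×10⁻¹⁹ J; per mole, 2.393×10⁵ J mol⁻¹.
Energy required: 9.034×10⁻⁴ × 2.393×10⁵ = 216.2 J.
Time: 216.2 J / 0.0356 W = 6070 s.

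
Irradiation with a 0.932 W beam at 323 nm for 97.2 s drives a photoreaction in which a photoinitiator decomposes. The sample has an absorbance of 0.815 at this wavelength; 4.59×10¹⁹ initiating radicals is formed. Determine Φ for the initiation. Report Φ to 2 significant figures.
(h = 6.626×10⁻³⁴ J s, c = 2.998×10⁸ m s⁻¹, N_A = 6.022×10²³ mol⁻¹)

Φ = 0.37

Product: 4.59×10¹⁹ / 6.022×10²³ = 7.622×10⁻⁵ mol.
Photon energy at 323 nm: hc/λ = (6.626×10⁻³⁴)(2.998×10⁸)/(323×10⁻⁹) = 6.150×10⁻¹⁹ J.
Energy delivered: (0.932 W)(97.2 s) = 90.59 J.
Photons incident: 90.59 / 6.150×10⁻¹⁹ = 1.473×10²⁰, i.e. 1.473×10²⁰/6.022×10²³ = 2.446×10⁻⁴ mol.
Fraction absorbed: 1 − 10^(−0.815) = 0.8469.
Photons absorbed: 0.8469 × 2.446×10⁻⁴ = 2.072×10⁻⁴ mol.
Φ = 7.622×10⁻⁵ mol / 2.072×10⁻⁴ mol photons = 0.37.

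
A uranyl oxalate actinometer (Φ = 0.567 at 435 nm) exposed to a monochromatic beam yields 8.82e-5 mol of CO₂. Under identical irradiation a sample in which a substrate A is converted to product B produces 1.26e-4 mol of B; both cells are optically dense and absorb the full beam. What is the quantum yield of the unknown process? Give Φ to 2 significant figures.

Photons absorbed by the actinometer: 8.82e-5 / 0.567 = 1.556e-4 mol.
Φ(unknown) = 1.26e-4 / 1.556e-4 = 0.81.

Φ = 0.81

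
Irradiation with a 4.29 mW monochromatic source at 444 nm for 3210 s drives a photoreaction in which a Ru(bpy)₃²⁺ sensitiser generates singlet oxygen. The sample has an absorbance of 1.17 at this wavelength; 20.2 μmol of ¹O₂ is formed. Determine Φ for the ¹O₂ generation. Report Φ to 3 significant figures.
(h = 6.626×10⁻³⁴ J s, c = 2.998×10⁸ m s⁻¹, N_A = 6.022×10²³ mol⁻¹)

Product: 20.2 μmol = 2.02×10⁻⁵ mol.
Photon energy at 444 nm: hc/λ = (6.626×10⁻³⁴)(2.998×10⁸)/(444×10⁻⁹) = 4.474×10⁻¹⁹ J.
Energy delivered: (4.29 mW)(3210 s) = 13.77 J.
Photons incident: 13.77 / 4.474×10⁻¹⁹ = 3.078×10¹⁹, i.e. 3.078×10¹⁹/6.022×10²³ = 5.111×10⁻⁵ mol.
Fraction absorbed: 1 − 10^(−1.17) = 0.9324.
Photons absorbed: 0.9324 × 5.111×10⁻⁵ = 4.765×10⁻⁵ mol.
Φ = 2.02×10⁻⁵ mol / 4.765×10⁻⁵ mol photons = 0.424.

Φ = 0.424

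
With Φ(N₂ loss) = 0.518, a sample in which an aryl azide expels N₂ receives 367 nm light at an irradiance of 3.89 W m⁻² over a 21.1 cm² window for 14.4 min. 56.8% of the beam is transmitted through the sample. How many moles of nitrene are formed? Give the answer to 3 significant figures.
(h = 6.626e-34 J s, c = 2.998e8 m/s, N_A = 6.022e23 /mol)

Photon energy at 367 nm: hc/λ = (6.626e-34)(2.998e8)/(367e-9) = 5.413e-19 J.
Energy delivered: (3.89 W m⁻²)(21.1e-4 m²)(864 s) = 7.092 J.
Photons incident: 7.092 / 5.413e-19 = 1.310e19, i.e. 1.310e19/6.022e23 = 2.175e-5 mol.
Fraction absorbed: 1 − 56.8/100 = 0.4320.
Photons absorbed: 0.4320 × 2.175e-5 = 9.396e-6 mol.
Product: Φ × n_abs = 0.518 × 9.396e-6 = 4.867e-6 mol.

4.87e-6 mol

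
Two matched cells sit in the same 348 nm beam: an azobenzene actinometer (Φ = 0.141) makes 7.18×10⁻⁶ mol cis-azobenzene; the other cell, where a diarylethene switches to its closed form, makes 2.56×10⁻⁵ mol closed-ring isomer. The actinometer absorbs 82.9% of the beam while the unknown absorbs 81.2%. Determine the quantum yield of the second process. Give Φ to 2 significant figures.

Photons absorbed by the actinometer: 7.18×10⁻⁶ / 0.141 = 5.092×10⁻⁵ mol.
Incident flux: 5.092×10⁻⁵ / 0.829 = 6.142×10⁻⁵ einstein.
Absorbed by unknown: 0.812 × 6.142×10⁻⁵ = 4.987×10⁻⁵ mol.
Φ(unknown) = 2.56×10⁻⁵ / 4.987×10⁻⁵ = 0.51.

Φ = 0.51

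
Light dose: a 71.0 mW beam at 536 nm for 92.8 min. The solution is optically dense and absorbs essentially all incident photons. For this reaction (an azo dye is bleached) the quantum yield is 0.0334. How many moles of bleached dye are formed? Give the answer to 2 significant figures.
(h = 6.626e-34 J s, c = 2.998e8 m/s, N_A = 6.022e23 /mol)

5.9e-5 mol

Photon energy at 536 nm: hc/λ = (6.626e-34)(2.998e8)/(536e-9) = 3.706e-19 J.
Energy delivered: (71.0 mW)(5568 s) = 395.3 J.
Photons incident: 395.3 / 3.706e-19 = 1.067e21, i.e. 1.067e21/6.022e23 = 0.001772 mol.
Product: Φ × n_abs = 0.0334 × 0.001772 = 5.918e-5 mol.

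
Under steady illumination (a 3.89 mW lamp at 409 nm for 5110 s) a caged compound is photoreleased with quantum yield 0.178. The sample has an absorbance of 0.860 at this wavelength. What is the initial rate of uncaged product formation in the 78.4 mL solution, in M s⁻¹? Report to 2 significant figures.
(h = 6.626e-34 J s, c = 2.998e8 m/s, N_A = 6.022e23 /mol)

2.6e-8 M s⁻¹

Photon energy at 409 nm: hc/λ = (6.626e-34)(2.998e8)/(409e-9) = 4.857e-19 J.
Energy delivered: (3.89 mW)(5110 s) = 19.88 J.
Photons incident: 19.88 / 4.857e-19 = 4.093e19, i.e. 4.093e19/6.022e23 = 6.797e-5 mol.
Fraction absorbed: 1 − 10^(−0.860) = 0.8620.
Photons absorbed: 0.8620 × 6.797e-5 = 5.859e-5 mol.
Product formed: 0.178 × 5.859e-5 = 1.043e-5 mol.
Rate: 1.043e-5 mol / (5110 s × 0.0784 L) = 2.6e-8 M s⁻¹.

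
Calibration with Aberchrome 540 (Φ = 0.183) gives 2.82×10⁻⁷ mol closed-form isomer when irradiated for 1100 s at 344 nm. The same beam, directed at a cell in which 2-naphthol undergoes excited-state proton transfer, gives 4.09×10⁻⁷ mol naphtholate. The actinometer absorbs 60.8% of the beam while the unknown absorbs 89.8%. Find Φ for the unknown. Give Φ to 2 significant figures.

Φ = 0.18

Photons absorbed by the actinometer: 2.82×10⁻⁷ / 0.183 = 1.541×10⁻⁶ mol.
Incident flux: 1.541×10⁻⁶ / 0.608 = 2.535×10⁻⁶ einstein.
Absorbed by unknown: 0.898 × 2.535×10⁻⁶ = 2.276×10⁻⁶ mol.
Φ(unknown) = 4.09×10⁻⁷ / 2.276×10⁻⁶ = 0.18.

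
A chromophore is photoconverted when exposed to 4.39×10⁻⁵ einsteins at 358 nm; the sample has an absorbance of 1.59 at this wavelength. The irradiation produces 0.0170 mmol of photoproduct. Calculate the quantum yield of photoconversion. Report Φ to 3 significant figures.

Product: 0.0170 mmol = 1.70×10⁻⁵ mol.
Fraction absorbed: 1 − 10^(−1.59) = 0.9743.
Photons absorbed: 0.9743 × 4.39×10⁻⁵ = 4.277×10⁻⁵ mol.
Φ = 1.70×10⁻⁵ mol / 4.277×10⁻⁵ mol photons = 0.397.

Φ = 0.397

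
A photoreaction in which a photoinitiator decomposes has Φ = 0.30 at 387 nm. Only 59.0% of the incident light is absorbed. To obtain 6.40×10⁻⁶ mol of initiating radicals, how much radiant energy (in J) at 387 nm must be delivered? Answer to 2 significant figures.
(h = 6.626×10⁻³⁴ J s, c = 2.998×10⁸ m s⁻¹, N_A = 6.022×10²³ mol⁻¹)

11 J

Photons that must be absorbed: 6.40×10⁻⁶ / 0.30 = 2.133×10⁻⁵ mol.
Incident photons needed: 2.133×10⁻⁵ / 0.590 = 3.615×10⁻⁵ mol.
Photon energy: hc/λ = 5.133×10⁻¹⁹ J; per mole, 3.091×10⁵ J mol⁻¹.
Energy required: 3.615×10⁻⁵ × 3.091×10⁵ = 11 J.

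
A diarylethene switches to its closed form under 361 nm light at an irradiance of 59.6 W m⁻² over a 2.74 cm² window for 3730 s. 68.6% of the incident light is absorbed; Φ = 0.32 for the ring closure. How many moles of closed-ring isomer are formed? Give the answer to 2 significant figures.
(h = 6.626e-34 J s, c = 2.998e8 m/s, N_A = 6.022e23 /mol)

4.0e-5 mol

Photon energy at 361 nm: hc/λ = (6.626e-34)(2.998e8)/(361e-9) = 5.503e-19 J.
Energy delivered: (59.6 W m⁻²)(2.74e-4 m²)(3730 s) = 60.91 J.
Photons incident: 60.91 / 5.503e-19 = 1.107e20, i.e. 1.107e20/6.022e23 = 1.838e-4 mol.
Photons absorbed: 0.686 × 1.838e-4 = 1.261e-4 mol.
Product: Φ × n_abs = 0.32 × 1.261e-4 = 4.035e-5 mol.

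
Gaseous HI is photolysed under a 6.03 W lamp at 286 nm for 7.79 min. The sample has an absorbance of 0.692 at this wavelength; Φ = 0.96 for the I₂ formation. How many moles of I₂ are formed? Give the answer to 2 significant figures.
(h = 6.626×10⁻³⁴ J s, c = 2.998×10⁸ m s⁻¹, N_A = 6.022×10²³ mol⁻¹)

Photon energy at 286 nm: hc/λ = (6.626×10⁻³⁴)(2.998×10⁸)/(286×10⁻⁹) = 6.946×10⁻¹⁹ J.
Energy delivered: (6.03 W)(467.4 s) = 2818 J.
Photons incident: 2818 / 6.946×10⁻¹⁹ = 4.057×10²¹, i.e. 4.057×10²¹/6.022×10²³ = 0.006737 mol.
Fraction absorbed: 1 − 10^(−0.692) = 0.7968.
Photons absorbed: 0.7968 × 0.006737 = 0.005368 mol.
Product: Φ × n_abs = 0.96 × 0.005368 = 0.005153 mol.

0.0052 mol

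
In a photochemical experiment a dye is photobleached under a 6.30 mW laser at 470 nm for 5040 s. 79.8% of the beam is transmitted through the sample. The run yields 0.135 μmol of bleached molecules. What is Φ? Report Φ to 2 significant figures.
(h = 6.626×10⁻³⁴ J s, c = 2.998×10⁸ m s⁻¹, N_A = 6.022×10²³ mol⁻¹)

Product: 0.135 μmol = 1.35×10⁻⁷ mol.
Photon energy at 470 nm: hc/λ = (6.626×10⁻³⁴)(2.998×10⁸)/(470×10⁻⁹) = 4.227×10⁻¹⁹ J.
Energy delivered: (6.30 mW)(5040 s) = 31.75 J.
Photons incident: 31.75 / 4.227×10⁻¹⁹ = 7.511×10¹⁹, i.e. 7.511×10¹⁹/6.022×10²³ = 1.247×10⁻⁴ mol.
Fraction absorbed: 1 − 79.8/100 = 0.2020.
Photons absorbed: 0.2020 × 1.247×10⁻⁴ = 2.519×10⁻⁵ mol.
Φ = 1.35×10⁻⁷ mol / 2.519×10⁻⁵ mol photons = 0.0054.

Φ = 0.0054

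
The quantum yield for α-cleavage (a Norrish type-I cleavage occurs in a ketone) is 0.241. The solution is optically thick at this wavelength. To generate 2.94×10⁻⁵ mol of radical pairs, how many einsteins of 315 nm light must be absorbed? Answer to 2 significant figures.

1.2×10⁻⁴ einstein

Photons that must be absorbed: 2.94×10⁻⁵ / 0.241 = 1.220×10⁻⁴ mol.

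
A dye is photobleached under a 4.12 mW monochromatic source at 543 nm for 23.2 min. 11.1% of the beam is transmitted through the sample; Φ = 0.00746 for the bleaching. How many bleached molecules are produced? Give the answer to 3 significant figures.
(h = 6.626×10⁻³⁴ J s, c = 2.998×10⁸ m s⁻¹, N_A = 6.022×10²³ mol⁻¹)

1.04×10¹⁷ bleached molecules

Photon energy at 543 nm: hc/λ = (6.626×10⁻³⁴)(2.998×10⁸)/(543×10⁻⁹) = 3.658×10⁻¹⁹ J.
Energy delivered: (4.12 mW)(1392 s) = 5.735 J.
Photons incident: 5.735 / 3.658×10⁻¹⁹ = 1.568×10¹⁹, i.e. 1.568×10¹⁹/6.022×10²³ = 2.604×10⁻⁵ mol.
Fraction absorbed: 1 − 11.1/100 = 0.8890.
Photons absorbed: 0.8890 × 2.604×10⁻⁵ = 2.315×10⁻⁵ mol.
Product: Φ × n_abs = 0.00746 × 2.315×10⁻⁵ = 1.727×10⁻⁷ mol.
As a count: 1.727×10⁻⁷ × 6.022×10²³ = 1.04×10¹⁷.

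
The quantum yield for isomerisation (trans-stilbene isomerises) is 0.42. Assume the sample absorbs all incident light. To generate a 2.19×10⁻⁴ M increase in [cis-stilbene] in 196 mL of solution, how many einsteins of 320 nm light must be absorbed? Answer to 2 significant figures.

Product: (2.19×10⁻⁴ M)(0.196 L) = 4.292×10⁻⁵ mol.
Photons that must be absorbed: 4.292×10⁻⁵ / 0.42 = 1.022×10⁻⁴ mol.

1.0×10⁻⁴ einstein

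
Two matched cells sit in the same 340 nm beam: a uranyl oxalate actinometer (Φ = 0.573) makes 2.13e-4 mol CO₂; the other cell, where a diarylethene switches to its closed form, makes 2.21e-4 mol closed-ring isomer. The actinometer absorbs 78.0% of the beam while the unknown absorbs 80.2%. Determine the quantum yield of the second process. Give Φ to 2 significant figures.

Photons absorbed by the actinometer: 2.13e-4 / 0.573 = 3.717e-4 mol.
Incident flux: 3.717e-4 / 0.780 = 4.765e-4 einstein.
Absorbed by unknown: 0.802 × 4.765e-4 = 3.822e-4 mol.
Φ(unknown) = 2.21e-4 / 3.822e-4 = 0.58.

Φ = 0.58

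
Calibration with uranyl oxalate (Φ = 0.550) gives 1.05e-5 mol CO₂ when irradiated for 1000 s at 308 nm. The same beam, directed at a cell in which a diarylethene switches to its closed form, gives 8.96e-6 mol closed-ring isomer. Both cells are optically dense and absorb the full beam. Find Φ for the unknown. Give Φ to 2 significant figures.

Φ = 0.47

Photons absorbed by the actinometer: 1.05e-5 / 0.550 = 1.909e-5 mol.
Φ(unknown) = 8.96e-6 / 1.909e-5 = 0.47.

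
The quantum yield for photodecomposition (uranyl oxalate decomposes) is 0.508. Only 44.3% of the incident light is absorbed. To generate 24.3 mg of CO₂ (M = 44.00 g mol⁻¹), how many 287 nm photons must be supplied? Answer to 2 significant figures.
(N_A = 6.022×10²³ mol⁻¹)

Product: 24.3 mg / 44.00 g mol⁻¹ = 5.523×10⁻⁴ mol.
Photons that must be absorbed: 5.523×10⁻⁴ / 0.508 = 0.001087 mol.
Incident photons needed: 0.001087 / 0.443 = 0.002454 mol.
Photon count: 0.002454 × 6.022×10²³ = 1.5×10²¹.

1.5×10²¹ photons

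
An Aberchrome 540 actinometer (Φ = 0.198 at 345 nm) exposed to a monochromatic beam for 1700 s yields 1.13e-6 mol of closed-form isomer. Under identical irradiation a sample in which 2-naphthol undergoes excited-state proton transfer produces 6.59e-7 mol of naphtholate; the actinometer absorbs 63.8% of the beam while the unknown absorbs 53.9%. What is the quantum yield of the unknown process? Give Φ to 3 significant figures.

Photons absorbed by the actinometer: 1.13e-6 / 0.198 = 5.707e-6 mol.
Incident flux: 5.707e-6 / 0.638 = 8.945e-6 einstein.
Absorbed by unknown: 0.539 × 8.945e-6 = 4.821e-6 mol.
Φ(unknown) = 6.59e-7 / 4.821e-6 = 0.137.

Φ = 0.137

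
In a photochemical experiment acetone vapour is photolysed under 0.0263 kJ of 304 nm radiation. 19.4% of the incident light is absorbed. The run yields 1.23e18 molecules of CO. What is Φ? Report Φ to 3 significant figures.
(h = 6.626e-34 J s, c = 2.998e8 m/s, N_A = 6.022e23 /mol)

Product: 1.23e18 / 6.022e23 = 2.043e-6 mol.
Photon energy at 304 nm: hc/λ = (6.626e-34)(2.998e8)/(304e-9) = 6.534e-19 J.
Incident energy: 0.0263 kJ = 26.3 J.
Photons incident: 26.3 / 6.534e-19 = 4.025e19, i.e. 4.025e19/6.022e23 = 6.684e-5 mol.
Photons absorbed: 0.194 × 6.684e-5 = 1.297e-5 mol.
Φ = 2.043e-6 mol / 1.297e-5 mol photons = 0.158.

Φ = 0.158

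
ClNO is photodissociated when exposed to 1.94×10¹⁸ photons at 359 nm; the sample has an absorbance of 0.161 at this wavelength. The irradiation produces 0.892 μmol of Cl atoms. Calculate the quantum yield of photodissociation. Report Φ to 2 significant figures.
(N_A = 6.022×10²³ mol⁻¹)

Φ = 0.89

Product: 0.892 μmol = 8.92×10⁻⁷ mol.
Moles of photons: 1.94×10¹⁸ / 6.022×10²³ = 3.222×10⁻⁶ mol.
Fraction absorbed: 1 − 10^(−0.161) = 0.3098.
Photons absorbed: 0.3098 × 3.222×10⁻⁶ = 9.982×10⁻⁷ mol.
Φ = 8.92×10⁻⁷ mol / 9.982×10⁻⁷ mol photons = 0.89.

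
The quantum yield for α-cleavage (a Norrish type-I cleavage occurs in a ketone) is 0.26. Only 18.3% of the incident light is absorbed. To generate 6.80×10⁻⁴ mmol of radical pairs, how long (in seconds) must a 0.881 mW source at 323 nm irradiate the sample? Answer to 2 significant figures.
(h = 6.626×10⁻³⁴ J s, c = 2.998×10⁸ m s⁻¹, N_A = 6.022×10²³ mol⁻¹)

Product: 6.80×10⁻⁴ mmol = 6.80×10⁻⁷ mol.
Photons that must be absorbed: 6.80×10⁻⁷ / 0.26 = 2.615×10⁻⁶ mol.
Incident photons needed: 2.615×10⁻⁶ / 0.183 = 1.429×10⁻⁵ mol.
Photon energy: hc/λ = 6.150×10⁻¹⁹ J; per mole, 3.704×10⁵ J mol⁻¹.
Energy required: 1.429×10⁻⁵ × 3.704×10⁵ = 5.293 J.
Time: 5.293 J / 0.000881 W = 6000 s.

t ≈ 6000 s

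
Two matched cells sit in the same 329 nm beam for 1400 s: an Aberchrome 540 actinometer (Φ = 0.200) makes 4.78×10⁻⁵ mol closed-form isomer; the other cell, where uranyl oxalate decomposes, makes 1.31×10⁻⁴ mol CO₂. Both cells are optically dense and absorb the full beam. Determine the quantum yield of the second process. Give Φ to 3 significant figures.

Photons absorbed by the actinometer: 4.78×10⁻⁵ / 0.200 = 2.390×10⁻⁴ mol.
Φ(unknown) = 1.31×10⁻⁴ / 2.390×10⁻⁴ = 0.548.

Φ = 0.548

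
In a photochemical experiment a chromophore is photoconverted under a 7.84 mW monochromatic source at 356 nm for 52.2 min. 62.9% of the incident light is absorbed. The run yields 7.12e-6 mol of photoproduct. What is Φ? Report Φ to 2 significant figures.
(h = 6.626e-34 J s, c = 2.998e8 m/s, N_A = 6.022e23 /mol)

Φ = 0.15

Photon energy at 356 nm: hc/λ = (6.626e-34)(2.998e8)/(356e-9) = 5.580e-19 J.
Energy delivered: (7.84 mW)(3132 s) = 24.55 J.
Photons incident: 24.55 / 5.580e-19 = 4.400e19, i.e. 4.400e19/6.022e23 = 7.307e-5 mol.
Photons absorbed: 0.629 × 7.307e-5 = 4.596e-5 mol.
Φ = 7.12e-6 mol / 4.596e-5 mol photons = 0.15.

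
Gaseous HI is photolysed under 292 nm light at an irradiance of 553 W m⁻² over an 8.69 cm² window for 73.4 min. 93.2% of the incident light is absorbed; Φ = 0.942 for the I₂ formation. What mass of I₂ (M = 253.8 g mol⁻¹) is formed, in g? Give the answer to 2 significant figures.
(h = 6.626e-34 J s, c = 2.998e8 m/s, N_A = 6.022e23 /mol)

Photon energy at 292 nm: hc/λ = (6.626e-34)(2.998e8)/(292e-9) = 6.803e-19 J.
Energy delivered: (553 W m⁻²)(8.69e-4 m²)(4404 s) = 2116 J.
Photons incident: 2116 / 6.803e-19 = 3.110e21, i.e. 3.110e21/6.022e23 = 0.005164 mol.
Photons absorbed: 0.932 × 0.005164 = 0.004813 mol.
Product: Φ × n_abs = 0.942 × 0.004813 = 0.004534 mol.
Mass: 0.004534 × 253.8 = 1.151 g = 1.2 g.

1.2 g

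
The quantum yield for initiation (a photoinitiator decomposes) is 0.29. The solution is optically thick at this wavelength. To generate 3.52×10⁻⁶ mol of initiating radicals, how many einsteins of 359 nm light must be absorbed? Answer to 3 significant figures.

1.21×10⁻⁵ einstein

Photons that must be absorbed: 3.52×10⁻⁶ / 0.29 = 1.214×10⁻⁵ mol.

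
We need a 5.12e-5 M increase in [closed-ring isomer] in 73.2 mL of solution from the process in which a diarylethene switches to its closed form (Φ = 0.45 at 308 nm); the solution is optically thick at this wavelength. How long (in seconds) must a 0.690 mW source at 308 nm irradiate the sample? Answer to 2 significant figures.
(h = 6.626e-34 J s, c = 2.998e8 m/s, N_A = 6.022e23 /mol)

Product: (5.12e-5 M)(0.0732 L) = 3.748e-6 mol.
Photons that must be absorbed: 3.748e-6 / 0.45 = 8.329e-6 mol.
Photon energy: hc/λ = 6.450e-19 J; per mole, 3.884e5 J mol⁻¹.
Energy required: 8.329e-6 × 3.884e5 = 3.235 J.
Time: 3.235 J / 0.00069 W = 4700 s.

t ≈ 4700 s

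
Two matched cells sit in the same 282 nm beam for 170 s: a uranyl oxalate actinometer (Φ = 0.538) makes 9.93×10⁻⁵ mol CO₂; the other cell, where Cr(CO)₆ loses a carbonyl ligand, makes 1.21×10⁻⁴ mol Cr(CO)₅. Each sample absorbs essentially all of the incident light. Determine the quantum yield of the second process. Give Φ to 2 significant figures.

Photons absorbed by the actinometer: 9.93×10⁻⁵ / 0.538 = 1.846×10⁻⁴ mol.
Φ(unknown) = 1.21×10⁻⁴ / 1.846×10⁻⁴ = 0.66.

Φ = 0.66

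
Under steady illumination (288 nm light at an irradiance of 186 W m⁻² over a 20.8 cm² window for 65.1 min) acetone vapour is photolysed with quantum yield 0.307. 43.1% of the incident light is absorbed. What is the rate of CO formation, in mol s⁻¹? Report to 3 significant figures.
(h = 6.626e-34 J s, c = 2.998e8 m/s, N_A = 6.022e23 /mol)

Photon energy at 288 nm: hc/λ = (6.626e-34)(2.998e8)/(288e-9) = 6.897e-19 J.
Energy delivered: (186 W m⁻²)(20.8e-4 m²)(3906 s) = 1511 J.
Photons incident: 1511 / 6.897e-19 = 2.191e21, i.e. 2.191e21/6.022e23 = 0.003638 mol.
Photons absorbed: 0.431 × 0.003638 = 0.001568 mol.
Product formed: 0.307 × 0.001568 = 4.814e-4 mol.
Rate: 4.814e-4 / 3906 s = 1.23e-7 mol s⁻¹.

1.23e-7 mol s⁻¹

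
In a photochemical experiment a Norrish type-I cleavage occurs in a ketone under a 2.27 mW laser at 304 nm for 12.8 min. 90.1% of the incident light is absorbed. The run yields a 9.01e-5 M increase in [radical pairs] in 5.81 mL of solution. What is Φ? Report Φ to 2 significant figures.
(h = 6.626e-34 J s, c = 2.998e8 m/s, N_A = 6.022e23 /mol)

Product: (9.01e-5 M)(0.00581 L) = 5.235e-7 mol.
Photon energy at 304 nm: hc/λ = (6.626e-34)(2.998e8)/(304e-9) = 6.534e-19 J.
Energy delivered: (2.27 mW)(768 s) = 1.743 J.
Photons incident: 1.743 / 6.534e-19 = 2.668e18, i.e. 2.668e18/6.022e23 = 4.430e-6 mol.
Photons absorbed: 0.901 × 4.430e-6 = 3.991e-6 mol.
Φ = 5.235e-7 mol / 3.991e-6 mol photons = 0.13.

Φ = 0.13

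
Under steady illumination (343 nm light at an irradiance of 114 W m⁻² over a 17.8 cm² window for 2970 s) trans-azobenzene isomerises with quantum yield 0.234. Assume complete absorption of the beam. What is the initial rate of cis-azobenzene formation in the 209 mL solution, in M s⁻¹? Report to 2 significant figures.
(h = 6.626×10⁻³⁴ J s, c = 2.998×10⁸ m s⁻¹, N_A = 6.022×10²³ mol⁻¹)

Photon energy at 343 nm: hc/λ = (6.626×10⁻³⁴)(2.998×10⁸)/(343×10⁻⁹) = 5.791×10⁻¹⁹ J.
Energy delivered: (114 W m⁻²)(17.8×10⁻⁴ m²)(2970 s) = 602.7 J.
Photons incident: 602.7 / 5.791×10⁻¹⁹ = 1.041×10²¹, i.e. 1.041×10²¹/6.022×10²³ = 0.001729 mol.
Product formed: 0.234 × 0.001729 = 4.046×10⁻⁴ mol.
Rate: 4.046×10⁻⁴ mol / (2970 s × 0.209 L) = 6.5×10⁻⁷ M s⁻¹.

6.5×10⁻⁷ M s⁻¹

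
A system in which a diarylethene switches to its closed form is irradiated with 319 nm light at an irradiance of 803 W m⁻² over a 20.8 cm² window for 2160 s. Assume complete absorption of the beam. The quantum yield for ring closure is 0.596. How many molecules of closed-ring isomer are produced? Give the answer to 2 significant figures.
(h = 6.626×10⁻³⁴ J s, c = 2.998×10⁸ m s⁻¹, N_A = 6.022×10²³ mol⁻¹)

3.5×10²¹ molecules

Photon energy at 319 nm: hc/λ = (6.626×10⁻³⁴)(2.998×10⁸)/(319×10⁻⁹) = 6.227×10⁻¹⁹ J.
Energy delivered: (803 W m⁻²)(20.8×10⁻⁴ m²)(2160 s) = 3608 J.
Photons incident: 3608 / 6.227×10⁻¹⁹ = 5.794×10²¹, i.e. 5.794×10²¹/6.022×10²³ = 0.009621 mol.
Product: Φ × n_abs = 0.596 × 0.009621 = 0.005734 mol.
As a count: 0.005734 × 6.022×10²³ = 3.5×10²¹.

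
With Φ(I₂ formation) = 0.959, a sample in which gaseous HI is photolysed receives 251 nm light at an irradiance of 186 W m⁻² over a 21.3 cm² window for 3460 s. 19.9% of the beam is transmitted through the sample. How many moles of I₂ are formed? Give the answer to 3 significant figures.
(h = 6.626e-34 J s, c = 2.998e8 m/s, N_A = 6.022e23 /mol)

Photon energy at 251 nm: hc/λ = (6.626e-34)(2.998e8)/(251e-9) = 7.914e-19 J.
Energy delivered: (186 W m⁻²)(21.3e-4 m²)(3460 s) = 1371 J.
Photons incident: 1371 / 7.914e-19 = 1.732e21, i.e. 1.732e21/6.022e23 = 0.002876 mol.
Fraction absorbed: 1 − 19.9/100 = 0.8010.
Photons absorbed: 0.8010 × 0.002876 = 0.002304 mol.
Product: Φ × n_abs = 0.959 × 0.002304 = 0.002210 mol.

0.00221 mol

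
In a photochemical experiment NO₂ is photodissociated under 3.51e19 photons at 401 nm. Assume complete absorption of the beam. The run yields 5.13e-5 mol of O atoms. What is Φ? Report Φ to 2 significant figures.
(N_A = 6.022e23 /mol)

Φ = 0.88

Moles of photons: 3.51e19 / 6.022e23 = 5.829e-5 mol.
Φ = 5.13e-5 mol / 5.829e-5 mol photons = 0.88.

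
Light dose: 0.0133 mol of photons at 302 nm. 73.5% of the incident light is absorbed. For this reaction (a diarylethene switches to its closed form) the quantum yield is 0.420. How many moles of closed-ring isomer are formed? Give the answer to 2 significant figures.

Photons absorbed: 0.735 × 0.0133 = 0.009776 mol.
Product: Φ × n_abs = 0.420 × 0.009776 = 0.004106 mol.

0.0041 mol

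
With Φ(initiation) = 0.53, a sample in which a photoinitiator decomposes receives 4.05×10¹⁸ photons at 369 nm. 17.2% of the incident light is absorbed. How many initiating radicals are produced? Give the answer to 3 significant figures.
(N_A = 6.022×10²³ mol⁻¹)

3.69×10¹⁷ initiating radicals

Moles of photons: 4.05×10¹⁸ / 6.022×10²³ = 6.725×10⁻⁶ mol.
Photons absorbed: 0.172 × 6.725×10⁻⁶ = 1.157×10⁻⁶ mol.
Product: Φ × n_abs = 0.53 × 1.157×10⁻⁶ = 6.132×10⁻⁷ mol.
As a count: 6.132×10⁻⁷ × 6.022×10²³ = 3.69×10¹⁷.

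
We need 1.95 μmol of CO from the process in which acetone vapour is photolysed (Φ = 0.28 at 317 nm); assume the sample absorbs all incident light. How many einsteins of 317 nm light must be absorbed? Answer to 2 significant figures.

7.0e-6 einstein

Product: 1.95 μmol = 1.95e-6 mol.
Photons that must be absorbed: 1.95e-6 / 0.28 = 6.964e-6 mol.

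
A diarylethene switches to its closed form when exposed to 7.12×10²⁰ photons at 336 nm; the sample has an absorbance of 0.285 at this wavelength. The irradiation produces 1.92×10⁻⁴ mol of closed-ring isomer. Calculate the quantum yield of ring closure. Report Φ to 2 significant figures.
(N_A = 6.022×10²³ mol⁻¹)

Moles of photons: 7.12×10²⁰ / 6.022×10²³ = 0.001182 mol.
Fraction absorbed: 1 − 10^(−0.285) = 0.4812.
Photons absorbed: 0.4812 × 0.001182 = 5.688×10⁻⁴ mol.
Φ = 1.92×10⁻⁴ mol / 5.688×10⁻⁴ mol photons = 0.34.

Φ = 0.34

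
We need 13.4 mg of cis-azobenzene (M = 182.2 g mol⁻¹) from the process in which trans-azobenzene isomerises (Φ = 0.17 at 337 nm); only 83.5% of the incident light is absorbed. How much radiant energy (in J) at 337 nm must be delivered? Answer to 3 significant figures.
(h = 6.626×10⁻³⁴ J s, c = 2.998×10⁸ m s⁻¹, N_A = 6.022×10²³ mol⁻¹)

184 J

Product: 13.4 mg / 182.2 g mol⁻¹ = 7.355×10⁻⁵ mol.
Photons that must be absorbed: 7.355×10⁻⁵ / 0.17 = 4.326×10⁻⁴ mol.
Incident photons needed: 4.326×10⁻⁴ / 0.835 = 5.181×10⁻⁴ mol.
Photon energy: hc/λ = 5.895×10⁻¹⁹ J; per mole, 3.550×10⁵ J mol⁻¹.
Energy required: 5.181×10⁻⁴ × 3.550×10⁵ = 184 J.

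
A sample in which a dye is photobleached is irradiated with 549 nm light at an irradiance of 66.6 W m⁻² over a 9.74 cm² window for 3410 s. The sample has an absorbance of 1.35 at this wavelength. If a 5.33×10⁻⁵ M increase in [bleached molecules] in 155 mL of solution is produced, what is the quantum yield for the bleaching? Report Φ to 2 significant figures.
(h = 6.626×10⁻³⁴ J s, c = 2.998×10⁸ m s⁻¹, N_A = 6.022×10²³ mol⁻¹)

Product: (5.33×10⁻⁵ M)(0.155 L) = 8.262×10⁻⁶ mol.
Photon energy at 549 nm: hc/λ = (6.626×10⁻³⁴)(2.998×10⁸)/(549×10⁻⁹) = 3.618×10⁻¹⁹ J.
Energy delivered: (66.6 W m⁻²)(9.74×10⁻⁴ m²)(3410 s) = 221.2 J.
Photons incident: 221.2 / 3.618×10⁻¹⁹ = 6.114×10²⁰, i.e. 6.114×10²⁰/6.022×10²³ = 0.001015 mol.
Fraction absorbed: 1 − 10^(−1.35) = 0.9553.
Photons absorbed: 0.9553 × 0.001015 = 9.696×10⁻⁴ mol.
Φ = 8.262×10⁻⁶ mol / 9.696×10⁻⁴ mol photons = 0.0085.

Φ = 0.0085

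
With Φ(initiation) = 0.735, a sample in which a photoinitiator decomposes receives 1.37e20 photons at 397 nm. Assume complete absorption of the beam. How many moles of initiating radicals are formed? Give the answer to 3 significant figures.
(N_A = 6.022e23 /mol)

1.67e-4 mol

Moles of photons: 1.37e20 / 6.022e23 = 2.275e-4 mol.
Product: Φ × n_abs = 0.735 × 2.275e-4 = 1.672e-4 mol.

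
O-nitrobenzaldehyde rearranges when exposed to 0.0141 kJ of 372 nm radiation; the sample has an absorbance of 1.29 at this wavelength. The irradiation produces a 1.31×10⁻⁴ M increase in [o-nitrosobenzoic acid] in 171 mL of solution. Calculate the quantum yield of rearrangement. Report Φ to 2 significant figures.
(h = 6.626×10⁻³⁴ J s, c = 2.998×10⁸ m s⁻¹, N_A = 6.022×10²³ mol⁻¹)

Product: (1.31×10⁻⁴ M)(0.171 L) = 2.240×10⁻⁵ mol.
Photon energy at 372 nm: hc/λ = (6.626×10⁻³⁴)(2.998×10⁸)/(372×10⁻⁹) = 5.340×10⁻¹⁹ J.
Incident energy: 0.0141 kJ = 14.1 J.
Photons incident: 14.1 / 5.340×10⁻¹⁹ = 2.640×10¹⁹, i.e. 2.640×10¹⁹/6.022×10²³ = 4.384×10⁻⁵ mol.
Fraction absorbed: 1 − 10^(−1.29) = 0.9487.
Photons absorbed: 0.9487 × 4.384×10⁻⁵ = 4.159×10⁻⁵ mol.
Φ = 2.240×10⁻⁵ mol / 4.159×10⁻⁵ mol photons = 0.54.

Φ = 0.54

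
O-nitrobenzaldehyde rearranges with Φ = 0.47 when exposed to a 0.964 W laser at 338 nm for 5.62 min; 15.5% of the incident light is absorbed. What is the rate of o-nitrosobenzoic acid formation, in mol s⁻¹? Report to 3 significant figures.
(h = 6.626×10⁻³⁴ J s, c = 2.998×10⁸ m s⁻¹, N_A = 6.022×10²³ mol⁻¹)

Photon energy at 338 nm: hc/λ = (6.626×10⁻³⁴)(2.998×10⁸)/(338×10⁻⁹) = 5.877×10⁻¹⁹ J.
Energy delivered: (0.964 W)(337.2 s) = 325.1 J.
Photons incident: 325.1 / 5.877×10⁻¹⁹ = 5.532×10²⁰, i.e. 5.532×10²⁰/6.022×10²³ = 9.186×10⁻⁴ mol.
Photons absorbed: 0.155 × 9.186×10⁻⁴ = 1.424×10⁻⁴ mol.
Product formed: 0.47 × 1.424×10⁻⁴ = 6.693×10⁻⁵ mol.
Rate: 6.693×10⁻⁵ / 337.2 s = 1.98×10⁻⁷ mol s⁻¹.

1.98×10⁻⁷ mol s⁻¹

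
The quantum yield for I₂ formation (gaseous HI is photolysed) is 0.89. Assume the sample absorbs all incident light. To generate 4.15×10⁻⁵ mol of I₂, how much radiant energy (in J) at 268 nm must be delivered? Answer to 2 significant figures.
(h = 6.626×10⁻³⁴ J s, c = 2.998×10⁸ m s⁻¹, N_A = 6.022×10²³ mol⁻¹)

21 J

Photons that must be absorbed: 4.15×10⁻⁵ / 0.89 = 4.663×10⁻⁵ mol.
Photon energy: hc/λ = 7.412×10⁻¹⁹ J; per mole, 4.464×10⁵ J mol⁻¹.
Energy required: 4.663×10⁻⁵ × 4.464×10⁵ = 21 J.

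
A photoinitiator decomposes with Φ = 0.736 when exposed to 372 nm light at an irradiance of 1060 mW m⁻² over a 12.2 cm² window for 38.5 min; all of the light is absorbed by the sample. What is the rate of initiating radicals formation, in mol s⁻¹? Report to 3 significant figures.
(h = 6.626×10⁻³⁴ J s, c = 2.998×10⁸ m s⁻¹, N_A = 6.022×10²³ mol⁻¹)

Photon energy at 372 nm: hc/λ = (6.626×10⁻³⁴)(2.998×10⁸)/(372×10⁻⁹) = 5.340×10⁻¹⁹ J.
Energy delivered: (1060 mW m⁻²)(12.2×10⁻⁴ m²)(2310 s) = 2.987 J.
Photons incident: 2.987 / 5.340×10⁻¹⁹ = 5.594×10¹⁸, i.e. 5.594×10¹⁸/6.022×10²³ = 9.289×10⁻⁶ mol.
Product formed: 0.736 × 9.289×10⁻⁶ = 6.837×10⁻⁶ mol.
Rate: 6.837×10⁻⁶ / 2310 s = 2.96×10⁻⁹ mol s⁻¹.

2.96×10⁻⁹ mol s⁻¹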